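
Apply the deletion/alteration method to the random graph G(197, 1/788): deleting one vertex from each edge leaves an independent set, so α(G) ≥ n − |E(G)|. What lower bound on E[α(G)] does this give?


E[|E(G)|] = C(197, 2)·p = 19306 · (1/788) = 49/2.
E[α(G)] ≥ n − E[|E(G)|] = 197 − 49/2 = 345/2.
Numerically: ≈ 172.500.
(This is only a lower bound; the true E[α(G)] may be larger.)

E[α(G)] ≥ 345/2 ≈ 172.500.


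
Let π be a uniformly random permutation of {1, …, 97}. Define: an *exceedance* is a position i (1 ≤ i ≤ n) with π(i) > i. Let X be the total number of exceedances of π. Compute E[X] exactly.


Write X = Σ_{i=1}^{97} X_i, where X_i = 1_{π(i) > i}.
For each fixed i, π(i) is uniform over {1, …, 97} (marginal of a uniform permutation), so P[π(i) > i] = (n − i)/n. Summing: Σ_{i=1}^{97} (n − i)/n = (0 + 1 + … + 96)/97 = 97(97 − 1)/(2·97) = (97 − 1)/2.
Hence E[X] = Σ_{i=1}^{97} (97 − i)/97 = 48 ≈ 48.0000.

E[X] = 48 = 48.0000.


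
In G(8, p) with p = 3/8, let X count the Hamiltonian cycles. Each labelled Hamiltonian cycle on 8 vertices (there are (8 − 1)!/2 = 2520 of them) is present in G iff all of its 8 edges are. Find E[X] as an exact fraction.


K_8 has (8 − 1)!/2 = 2520 labelled Hamiltonian cycles.
For each such Hamiltonian cycle H, let X_H = 1 if all 8 edges of H are present in G. Then P[X_H = 1] = p^{8} = (3/8)^{8} = 6561/16777216.
By linearity of expectation: E[X] = Σ_H E[X_H] = 2520 · p^{8} = 2520 · 6561/16777216 = 2066715/2097152.
Numerically: E[X] ≈ 0.985.

E[X] = 2520 · (3/8)^{8} = 2066715/2097152 ≈ 0.985.


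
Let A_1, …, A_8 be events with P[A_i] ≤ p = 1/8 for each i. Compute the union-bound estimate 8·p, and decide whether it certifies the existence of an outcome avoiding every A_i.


Union bound: P[∪_{i=1}^{8} A_i] ≤ Σ_i P[A_i] ≤ 8·p = 8·(1/8) = 1.
Numerically: 1 ≈ 1.0000.
Is 1 < 1? NO.
Since the bound 1 is ≥ 1, the union bound is uninformative here; it does NOT by itself certify existence.

8·p = 1 ≈ 1.0000; existence NOT certified by the union bound.


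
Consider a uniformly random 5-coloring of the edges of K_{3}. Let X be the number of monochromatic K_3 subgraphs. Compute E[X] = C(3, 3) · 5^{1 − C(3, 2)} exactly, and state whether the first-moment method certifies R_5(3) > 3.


E[X] = C(3, 3) · 5^{1 − 3} = 1 · 5^{−2} = 1/25.
As a reduced fraction: E[X] = 1/25 ≈ 0.040.
Is E[X] < 1? YES.
Since E[X] < 1, there exists a 5-coloring of K_{3} with no monochromatic K_3; hence R_5(3) > 3.

E[X] = 1/25 ≈ 0.040; E[X] < 1, so R_5(3) > 3.


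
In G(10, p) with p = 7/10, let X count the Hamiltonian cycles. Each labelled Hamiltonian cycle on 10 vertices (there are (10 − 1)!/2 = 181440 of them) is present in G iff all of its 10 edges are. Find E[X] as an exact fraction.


K_10 has (10 − 1)!/2 = 181440 labelled Hamiltonian cycles.
For each such Hamiltonian cycle H, let X_H = 1 if all 10 edges of H are present in G. Then P[X_H = 1] = p^{10} = (7/10)^{10} = 282475249/10000000000.
By linearity of expectation: E[X] = Σ_H E[X_H] = 181440 · p^{10} = 181440 · 282475249/10000000000 = 160163466183/31250000.
Numerically: E[X] ≈ 5125.23.

E[X] = 181440 · (7/10)^{10} = 160163466183/31250000 ≈ 5125.23.


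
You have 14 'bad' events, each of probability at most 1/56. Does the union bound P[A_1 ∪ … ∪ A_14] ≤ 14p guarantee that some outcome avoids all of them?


Union bound: P[∪_{i=1}^{14} A_i] ≤ Σ_i P[A_i] ≤ 14·p = 14·(1/56) = 1/4.
Numerically: 1/4 ≈ 0.2500.
Is 1/4 < 1? YES.
Since P[∪ A_i] ≤ 1/4 < 1, the complement has P[∩ A_i^c] ≥ 1 − 1/4 = 3/4 > 0, so some outcome avoids every A_i.

14·p = 1/4 ≈ 0.2500; existence CERTIFIED by the union bound.


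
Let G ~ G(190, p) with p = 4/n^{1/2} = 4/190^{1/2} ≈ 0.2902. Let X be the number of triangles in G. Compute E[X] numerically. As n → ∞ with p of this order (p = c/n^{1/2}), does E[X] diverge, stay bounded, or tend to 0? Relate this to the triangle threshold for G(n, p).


Number of potential triangles: C(190, 3) = 1125180.
Each occurs with probability p³ ≈ (0.2902)³ ≈ 2.443709e-02.
By linearity: E[X] = C(190, 3)·p³ ≈ 1125180 · 2.443709e-02 ≈ 27496.1303.
Since α = 1/2 < 1, p = c/n^{1/2} ≫ 1/n is above the triangle threshold p ~ 1/n. Asymptotically E[X] ~ (c³/6)·n^{3(1−α)} = (4³/6)·n^{1.5} → ∞; triangles are abundant w.h.p.

E[X] ≈ 27496.1303; in regime p = Θ(1/n^{1/2}) E[X] diverges (above the triangle threshold p ~ 1/n).


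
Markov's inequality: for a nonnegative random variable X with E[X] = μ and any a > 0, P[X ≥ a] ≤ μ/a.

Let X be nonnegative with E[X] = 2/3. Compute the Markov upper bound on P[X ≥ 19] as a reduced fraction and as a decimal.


μ = E[X] = 2/3, a = 19.
Markov: P[X ≥ 19] ≤ μ/a = (2/3)/19 = 2/57.
Numerically: ≈ 0.035.
(Since a = 19 > μ = 0.667, the bound 2/57 is < 1 and informative.)

P[X ≥ 19] ≤ 2/57 ≈ 0.035.


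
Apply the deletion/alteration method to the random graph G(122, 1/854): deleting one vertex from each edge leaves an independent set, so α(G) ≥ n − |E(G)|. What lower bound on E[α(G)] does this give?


E[|E(G)|] = C(122, 2)·p = 7381 · (1/854) = 121/14.
E[α(G)] ≥ n − E[|E(G)|] = 122 − 121/14 = 1587/14.
Numerically: ≈ 113.35714.
(This is only a lower bound; the true E[α(G)] may be larger.)

E[α(G)] ≥ 1587/14 ≈ 113.35714.


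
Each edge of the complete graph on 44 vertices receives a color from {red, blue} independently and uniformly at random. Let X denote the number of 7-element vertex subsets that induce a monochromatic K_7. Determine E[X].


Let X = Σ_S X_S over the C(44, 7) = 38320568 subsets S of size 7, where X_S = 1 if the K_7 on S is monochromatic.
For a fixed S, the K_7 on S has C(7, 2) = 21 edges. P[all 21 edges red] = (1/2)^21, and likewise for blue, so P[monochromatic] = 2·(1/2)^21 = 2^{1 − 21} = 1/1048576.
By linearity of expectation: E[X] = C(44, 7) · 2^{1 − 21} = 38320568 · 1/1048576 = 4790071/131072.
Numerically: E[X] ≈ 36.545.

E[X] = C(44,7)·2^(1−C(7,2)) = 4790071/131072 ≈ 36.545.


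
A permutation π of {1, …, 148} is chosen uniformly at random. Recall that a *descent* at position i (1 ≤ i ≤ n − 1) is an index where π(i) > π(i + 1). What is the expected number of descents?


Write X = Σ X_I over i = 1, …, 147, with X_I the indicator of one descent.
There are 147 indicators.
For each fixed i, the pair (π(i), π(i+1)) is a uniformly random ordered pair of distinct values from {1, …, 148}; by symmetry P[π(i) > π(i+1)] = 1/2.
By linearity: E[X] = 147 · (1/2) = (148 − 1) · (1/2) = 147/2 ≈ 73.5000.

E[X] = 147/2 = 73.5000.


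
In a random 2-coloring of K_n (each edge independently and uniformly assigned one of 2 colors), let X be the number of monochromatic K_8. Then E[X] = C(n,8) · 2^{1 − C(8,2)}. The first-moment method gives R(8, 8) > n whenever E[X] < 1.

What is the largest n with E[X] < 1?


We need C(n, 8) · 2^{1 − 28} < 1, i.e. C(n, 8) < 2^{28 − 1} = 134217728.
Check values of n near the boundary:
  n = 39: C(39, 8) = 61523748; 61523748 < 134217728? YES
  n = 40: C(40, 8) = 76904685; 76904685 < 134217728? YES
  n = 41: C(41, 8) = 95548245; 95548245 < 134217728? YES
  n = 42: C(42, 8) = 118030185; 118030185 < 134217728? YES
  n = 43: C(43, 8) = 145008513; 145008513 < 134217728? NO
The largest n with C(n, 8) < 134217728 is n = 42 (where E[X] = 118030185/134217728 ≈ 0.8793934). Hence R(8, 8) > 42, i.e. R(8, 8) ≥ 43.

Largest n = 42; hence R(8, 8) > 42.


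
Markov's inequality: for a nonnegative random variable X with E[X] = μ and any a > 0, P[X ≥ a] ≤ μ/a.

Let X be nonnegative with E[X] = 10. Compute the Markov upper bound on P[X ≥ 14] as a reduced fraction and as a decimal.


μ = E[X] = 10, a = 14.
Markov: P[X ≥ 14] ≤ μ/a = (10)/14 = 5/7.
Numerically: ≈ 0.714286.
(Since a = 14 > μ = 10.000000, the bound 5/7 is < 1 and informative.)

P[X ≥ 14] ≤ 5/7 ≈ 0.714286.


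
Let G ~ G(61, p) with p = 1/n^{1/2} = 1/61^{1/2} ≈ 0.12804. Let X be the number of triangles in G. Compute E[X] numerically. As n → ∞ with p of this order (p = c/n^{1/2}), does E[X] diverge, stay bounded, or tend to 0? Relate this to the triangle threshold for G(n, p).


Number of potential triangles: C(61, 3) = 35990.
Each occurs with probability p³ ≈ (0.12804)³ ≈ 2.0989652e-03.
By linearity: E[X] = C(61, 3)·p³ ≈ 35990 · 2.0989652e-03 ≈ 75.54176.
Since α = 1/2 < 1, p = c/n^{1/2} ≫ 1/n is above the triangle threshold p ~ 1/n. Asymptotically E[X] ~ (c³/6)·n^{3(1−α)} = (1³/6)·n^{1.5} → ∞; triangles are abundant w.h.p.

E[X] ≈ 75.54176; in regime p = Θ(1/n^{1/2}) E[X] diverges (above the triangle threshold p ~ 1/n).


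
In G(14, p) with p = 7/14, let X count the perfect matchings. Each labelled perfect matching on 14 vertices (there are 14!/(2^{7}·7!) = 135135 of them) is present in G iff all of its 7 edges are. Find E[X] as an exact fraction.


K_14 has 14!/(2^{7}·7!) = 135135 labelled perfect matchings.
For each such perfect matching H, let X_H = 1 if all 7 edges of H are present in G. Then P[X_H = 1] = p^{7} = (1/2)^{7} = 1/128.
Summing the indicators: E[X] = Σ_H E[X_H] = 135135 · p^{7} = 135135 · 1/128 = 135135/128.
Numerically: E[X] ≈ 1.06e+03.

E[X] = 135135 · (1/2)^{7} = 135135/128 ≈ 1.06e+03.


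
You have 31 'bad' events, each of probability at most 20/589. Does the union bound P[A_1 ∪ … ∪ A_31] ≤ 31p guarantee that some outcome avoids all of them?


Union bound: P[∪_{i=1}^{31} A_i] ≤ Σ_i P[A_i] ≤ 31·p = 31·(20/589) = 20/19.
Numerically: 20/19 ≈ 1.052632.
Is 20/19 < 1? NO.
Since the bound 20/19 is ≥ 1, the union bound is uninformative here; it does NOT by itself certify existence.

31·p = 20/19 ≈ 1.052632; existence NOT certified by the union bound.


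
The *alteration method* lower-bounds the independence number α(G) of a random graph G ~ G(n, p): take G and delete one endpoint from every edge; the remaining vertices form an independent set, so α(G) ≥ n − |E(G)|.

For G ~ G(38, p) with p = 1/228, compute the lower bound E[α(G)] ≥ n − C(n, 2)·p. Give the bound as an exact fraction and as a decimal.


E[|E(G)|] = C(38, 2)·p = 703 · (1/228) = 37/12.
E[α(G)] ≥ n − E[|E(G)|] = 38 − 37/12 = 419/12.
Numerically: ≈ 34.91667.
(This is only a lower bound; the true E[α(G)] may be larger.)

E[α(G)] ≥ 419/12 ≈ 34.91667.


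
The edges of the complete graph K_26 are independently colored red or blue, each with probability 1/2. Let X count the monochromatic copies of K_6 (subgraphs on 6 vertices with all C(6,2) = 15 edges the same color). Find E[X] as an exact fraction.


Let X = Σ_S X_S over the C(26, 6) = 230230 subsets S of size 6, where X_S = 1 if the K_6 on S is monochromatic.
For a fixed S, the K_6 on S has C(6, 2) = 15 edges. P[all 15 edges red] = (1/2)^15, and likewise for blue, so P[monochromatic] = 2·(1/2)^15 = 2^{1 − 15} = 1/16384.
By linearity of expectation: E[X] = C(26, 6) · 2^{1 − 15} = 230230 · 1/16384 = 115115/8192.
Numerically: E[X] ≈ 14.0521.

E[X] = C(26,6)·2^(1−C(6,2)) = 115115/8192 ≈ 14.0521.


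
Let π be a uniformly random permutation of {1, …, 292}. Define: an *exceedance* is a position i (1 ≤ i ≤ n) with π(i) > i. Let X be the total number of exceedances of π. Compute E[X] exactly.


Write X = Σ_{i=1}^{292} X_i, where X_i = 1_{π(i) > i}.
For each fixed i, π(i) is uniform over {1, …, 292} (marginal of a uniform permutation), so P[π(i) > i] = (n − i)/n. Summing: Σ_{i=1}^{292} (n − i)/n = (0 + 1 + … + 291)/292 = 292(292 − 1)/(2·292) = (292 − 1)/2.
Hence E[X] = Σ_{i=1}^{292} (292 − i)/292 = 291/2 ≈ 145.500000.

E[X] = 291/2 = 145.500000.


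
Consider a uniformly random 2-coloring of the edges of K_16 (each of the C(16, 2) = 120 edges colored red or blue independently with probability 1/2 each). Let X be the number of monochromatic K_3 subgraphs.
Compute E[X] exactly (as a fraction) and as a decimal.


Let X = Σ_S X_S over the C(16, 3) = 560 subsets S of size 3, where X_S = 1 if the K_3 on S is monochromatic.
For a fixed S, the K_3 on S has C(3, 2) = 3 edges. P[all 3 edges red] = (1/2)^3, and likewise for blue, so P[monochromatic] = 2·(1/2)^3 = 2^{1 − 3} = 1/4.
By linearity: E[X] = C(16, 3) · 2^{1 − 3} = 560 · 1/4 = 140.
Numerically: E[X] ≈ 140.00000.

E[X] = C(16,3)·2^(1−C(3,2)) = 140 ≈ 140.00000.


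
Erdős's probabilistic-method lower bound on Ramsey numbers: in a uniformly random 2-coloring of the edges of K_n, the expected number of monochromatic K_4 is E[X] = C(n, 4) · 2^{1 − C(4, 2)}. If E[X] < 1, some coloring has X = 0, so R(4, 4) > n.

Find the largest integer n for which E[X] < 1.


We need C(n, 4) · 2^{1 − 6} < 1, i.e. C(n, 4) < 2^{6 − 1} = 32.
Check values of n near the boundary:
  n = 4: C(4, 4) = 1; 1 < 32? YES
  n = 5: C(5, 4) = 5; 5 < 32? YES
  n = 6: C(6, 4) = 15; 15 < 32? YES
  n = 7: C(7, 4) = 35; 35 < 32? NO
The largest n with C(n, 4) < 32 is n = 6 (where E[X] = 15/32 ≈ 0.4688). Hence R(4, 4) > 6, i.e. R(4, 4) ≥ 7.

Largest n = 6; hence R(4, 4) > 6.


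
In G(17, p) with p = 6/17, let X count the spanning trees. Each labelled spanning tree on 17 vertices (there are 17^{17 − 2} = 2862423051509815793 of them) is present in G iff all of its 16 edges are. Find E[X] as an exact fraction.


K_17 has 17^{17 − 2} = 2862423051509815793 labelled spanning trees.
For each such spanning tree H, let X_H = 1 if all 16 edges of H are present in G. Then P[X_H = 1] = p^{16} = (6/17)^{16} = 2821109907456/48661191875666868481.
By linearity: E[X] = Σ_H E[X_H] = 2862423051509815793 · p^{16} = 2862423051509815793 · 2821109907456/48661191875666868481 = 2821109907456/17.
Numerically: E[X] ≈ 1.65948e+11.

E[X] = 2862423051509815793 · (6/17)^{16} = 2821109907456/17 ≈ 1.65948e+11.


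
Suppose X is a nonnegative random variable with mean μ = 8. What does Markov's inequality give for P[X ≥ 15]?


μ = E[X] = 8, a = 15.
Markov: P[X ≥ 15] ≤ μ/a = (8)/15 = 8/15.
Numerically: ≈ 0.533333.
(Since a = 15 > μ = 8.000000, the bound 8/15 is < 1 and informative.)

P[X ≥ 15] ≤ 8/15 ≈ 0.533333.


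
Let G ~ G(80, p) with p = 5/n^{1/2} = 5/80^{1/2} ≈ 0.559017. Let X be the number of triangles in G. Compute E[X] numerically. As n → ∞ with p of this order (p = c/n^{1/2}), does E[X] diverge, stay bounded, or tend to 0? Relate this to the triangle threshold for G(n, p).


Number of potential triangles: C(80, 3) = 82160.
Each occurs with probability p³ ≈ (0.559017)³ ≈ 1.74692811e-01.
By linearity: E[X] = C(80, 3)·p³ ≈ 82160 · 1.74692811e-01 ≈ 14352.761331.
Since α = 1/2 < 1, p = c/n^{1/2} ≫ 1/n is above the triangle threshold p ~ 1/n. Asymptotically E[X] ~ (c³/6)·n^{3(1−α)} = (5³/6)·n^{1.5} → ∞; triangles are abundant w.h.p.

E[X] ≈ 14352.761331; in regime p = Θ(1/n^{1/2}) E[X] diverges (above the triangle threshold p ~ 1/n).


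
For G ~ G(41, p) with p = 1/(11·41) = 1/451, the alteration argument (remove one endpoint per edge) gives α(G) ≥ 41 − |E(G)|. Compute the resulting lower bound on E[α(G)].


E[|E(G)|] = C(41, 2)·p = 820 · (1/451) = 20/11.
E[α(G)] ≥ n − E[|E(G)|] = 41 − 20/11 = 431/11.
Numerically: ≈ 39.181818.
(This is only a lower bound; the true E[α(G)] may be larger.)

E[α(G)] ≥ 431/11 ≈ 39.181818.


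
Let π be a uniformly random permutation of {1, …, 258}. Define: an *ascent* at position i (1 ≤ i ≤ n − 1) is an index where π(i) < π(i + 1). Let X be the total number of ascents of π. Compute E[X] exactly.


Write X = Σ X_I over i = 1, …, 257, with X_I the indicator of one ascent.
There are 257 indicators.
For each fixed i, the pair (π(i), π(i+1)) is a uniformly random ordered pair of distinct values from {1, …, 258}; by symmetry P[π(i) < π(i+1)] = 1/2.
By linearity: E[X] = 257 · (1/2) = (258 − 1) · (1/2) = 257/2 ≈ 128.50000.

E[X] = 257/2 = 128.50000.


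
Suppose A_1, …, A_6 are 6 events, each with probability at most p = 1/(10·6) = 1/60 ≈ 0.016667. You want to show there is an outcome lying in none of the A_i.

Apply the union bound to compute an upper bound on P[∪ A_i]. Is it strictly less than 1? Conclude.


Union bound: P[∪_{i=1}^{6} A_i] ≤ Σ_i P[A_i] ≤ 6·p = 6·(1/60) = 1/10.
Numerically: 1/10 ≈ 0.100000.
Is 1/10 < 1? YES.
Since P[∪ A_i] ≤ 1/10 < 1, the complement has P[∩ A_i^c] ≥ 1 − 1/10 = 9/10 > 0, so some outcome avoids every A_i.

6·p = 1/10 ≈ 0.100000; existence CERTIFIED by the union bound.


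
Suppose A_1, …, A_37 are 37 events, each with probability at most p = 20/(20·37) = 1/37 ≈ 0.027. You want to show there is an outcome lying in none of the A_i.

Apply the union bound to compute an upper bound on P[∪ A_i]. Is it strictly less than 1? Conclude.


Union bound: P[∪_{i=1}^{37} A_i] ≤ Σ_i P[A_i] ≤ 37·p = 37·(1/37) = 1.
Numerically: 1 ≈ 1.000.
Is 1 < 1? NO.
Since the bound 1 is ≥ 1, the union bound is uninformative here; it does NOT by itself certify existence.

37·p = 1 ≈ 1.000; existence NOT certified by the union bound.


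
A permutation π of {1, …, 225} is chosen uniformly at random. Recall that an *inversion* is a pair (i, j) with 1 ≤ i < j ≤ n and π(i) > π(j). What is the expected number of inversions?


Write X = Σ X_I over the C(225, 2) = 25200 pairs i < j, with X_I the indicator of one inversion.
There are 25200 indicators.
For each fixed pair i < j, the values π(i) and π(j) are two distinct elements of {1, …, 225} in uniformly random order; by symmetry P[π(i) > π(j)] = 1/2.
By linearity: E[X] = 25200 · (1/2) = C(225, 2) · (1/2) = 25200/2 = 12600 ≈ 12600.0000.

E[X] = 12600 = 12600.0000.


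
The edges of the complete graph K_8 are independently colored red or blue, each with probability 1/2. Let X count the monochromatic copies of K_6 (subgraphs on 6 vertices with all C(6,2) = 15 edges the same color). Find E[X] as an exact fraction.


Let X = Σ_S X_S over the C(8, 6) = 28 subsets S of size 6, where X_S = 1 if the K_6 on S is monochromatic.
For a fixed S, the K_6 on S has C(6, 2) = 15 edges. P[all 15 edges red] = (1/2)^15, and likewise for blue, so P[monochromatic] = 2·(1/2)^15 = 2^{1 − 15} = 1/16384.
Summing: E[X] = C(8, 6) · 2^{1 − 15} = 28 · 1/16384 = 7/4096.
Numerically: E[X] ≈ 0.00171.

E[X] = C(8,6)·2^(1−C(6,2)) = 7/4096 ≈ 0.00171.


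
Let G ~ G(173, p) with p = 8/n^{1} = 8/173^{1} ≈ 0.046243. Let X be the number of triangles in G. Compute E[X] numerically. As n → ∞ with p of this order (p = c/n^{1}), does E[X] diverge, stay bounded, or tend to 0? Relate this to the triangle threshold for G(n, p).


Number of potential triangles: C(173, 3) = 848046.
Each occurs with probability p³ ≈ (0.046243)³ ≈ 9.8885281e-05.
By linearity: E[X] = C(173, 3)·p³ ≈ 848046 · 9.8885281e-05 ≈ 83.85927.
Here α = 1, so p = 8/n is exactly at the triangle threshold p ~ 1/n. Asymptotically E[X] → c³/6 = 8³/6 = 256/3 ≈ 85.33333, a bounded constant. In this regime the triangle count is asymptotically Poisson(c³/6).

E[X] ≈ 83.85927; in regime p = Θ(1/n^{1}) E[X] stays bounded (at the triangle threshold p ~ 1/n).


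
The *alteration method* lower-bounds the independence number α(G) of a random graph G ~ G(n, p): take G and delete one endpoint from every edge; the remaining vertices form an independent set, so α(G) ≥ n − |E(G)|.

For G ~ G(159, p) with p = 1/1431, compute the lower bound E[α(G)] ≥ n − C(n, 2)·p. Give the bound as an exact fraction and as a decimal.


E[|E(G)|] = C(159, 2)·p = 12561 · (1/1431) = 79/9.
E[α(G)] ≥ n − E[|E(G)|] = 159 − 79/9 = 1352/9.
Numerically: ≈ 150.222222.
(This is only a lower bound; the true E[α(G)] may be larger.)

E[α(G)] ≥ 1352/9 ≈ 150.222222.


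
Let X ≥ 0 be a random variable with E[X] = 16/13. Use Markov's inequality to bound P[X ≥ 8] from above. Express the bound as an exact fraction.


μ = E[X] = 16/13, a = 8.
Markov: P[X ≥ 8] ≤ μ/a = (16/13)/8 = 2/13.
Numerically: ≈ 0.15385.
(Since a = 8 > μ = 1.23077, the bound 2/13 is < 1 and informative.)

P[X ≥ 8] ≤ 2/13 ≈ 0.15385.


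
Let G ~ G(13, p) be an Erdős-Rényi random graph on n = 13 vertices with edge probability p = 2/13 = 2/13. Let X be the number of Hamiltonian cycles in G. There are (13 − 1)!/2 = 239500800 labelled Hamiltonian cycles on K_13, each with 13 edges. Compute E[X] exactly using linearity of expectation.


K_13 has (13 − 1)!/2 = 239500800 labelled Hamiltonian cycles.
For each such Hamiltonian cycle H, let X_H = 1 if all 13 edges of H are present in G. Then P[X_H = 1] = p^{13} = (2/13)^{13} = 8192/302875106592253.
By linearity: E[X] = Σ_H E[X_H] = 239500800 · p^{13} = 239500800 · 8192/302875106592253 = 1961990553600/302875106592253.
Numerically: E[X] ≈ 0.006478.

E[X] = 239500800 · (2/13)^{13} = 1961990553600/302875106592253 ≈ 0.006478.


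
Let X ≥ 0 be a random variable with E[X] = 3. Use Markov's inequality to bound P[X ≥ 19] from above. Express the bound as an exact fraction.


μ = E[X] = 3, a = 19.
Markov: P[X ≥ 19] ≤ μ/a = (3)/19 = 3/19.
Numerically: ≈ 0.1579.
(Since a = 19 > μ = 3.0000, the bound 3/19 is < 1 and informative.)

P[X ≥ 19] ≤ 3/19 ≈ 0.1579.


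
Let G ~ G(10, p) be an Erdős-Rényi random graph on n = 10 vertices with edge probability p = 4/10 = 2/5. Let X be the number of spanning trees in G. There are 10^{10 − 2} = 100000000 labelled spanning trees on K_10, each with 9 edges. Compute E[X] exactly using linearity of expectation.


K_10 has 10^{10 − 2} = 100000000 labelled spanning trees.
For each such spanning tree H, let X_H = 1 if all 9 edges of H are present in G. Then P[X_H = 1] = p^{9} = (2/5)^{9} = 512/1953125.
Summing the indicators: E[X] = Σ_H E[X_H] = 100000000 · p^{9} = 100000000 · 512/1953125 = 131072/5.
Numerically: E[X] ≈ 26214.4.

E[X] = 100000000 · (2/5)^{9} = 131072/5 ≈ 26214.4.


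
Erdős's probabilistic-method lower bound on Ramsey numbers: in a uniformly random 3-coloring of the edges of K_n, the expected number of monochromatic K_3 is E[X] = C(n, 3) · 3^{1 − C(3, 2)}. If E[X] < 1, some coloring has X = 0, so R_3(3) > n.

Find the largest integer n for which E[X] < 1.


We need C(n, 3) · 3^{1 − 3} < 1, i.e. C(n, 3) < 3^{3 − 1} = 9.
Check values of n near the boundary:
  n = 3: C(3, 3) = 1; 1 < 9? YES
  n = 4: C(4, 3) = 4; 4 < 9? YES
  n = 5: C(5, 3) = 10; 10 < 9? NO
  n = 6: C(6, 3) = 20; 20 < 9? NO
The largest n with C(n, 3) < 9 is n = 4 (where E[X] = 4/9 ≈ 0.4444). Hence R_3(3) > 4, i.e. R_3(3) ≥ 5.

Largest n = 4; hence R_3(3) > 4.


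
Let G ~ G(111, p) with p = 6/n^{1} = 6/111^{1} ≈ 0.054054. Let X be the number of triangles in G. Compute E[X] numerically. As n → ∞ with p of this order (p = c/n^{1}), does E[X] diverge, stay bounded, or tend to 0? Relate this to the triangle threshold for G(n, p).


Number of potential triangles: C(111, 3) = 221815.
Each occurs with probability p³ ≈ (0.054054)³ ≈ 1.5793734e-04.
By linearity: E[X] = C(111, 3)·p³ ≈ 221815 · 1.5793734e-04 ≈ 35.03287.
Here α = 1, so p = 6/n is exactly at the triangle threshold p ~ 1/n. Asymptotically E[X] → c³/6 = 6³/6 = 36 ≈ 36.00000, a bounded constant. In this regime the triangle count is asymptotically Poisson(c³/6).

E[X] ≈ 35.03287; in regime p = Θ(1/n^{1}) E[X] stays bounded (at the triangle threshold p ~ 1/n).


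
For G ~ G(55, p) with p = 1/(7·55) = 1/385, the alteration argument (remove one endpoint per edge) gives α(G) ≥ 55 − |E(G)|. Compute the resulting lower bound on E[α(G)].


E[|E(G)|] = C(55, 2)·p = 1485 · (1/385) = 27/7.
E[α(G)] ≥ n − E[|E(G)|] = 55 − 27/7 = 358/7.
Numerically: ≈ 51.142857.
(This is only a lower bound; the true E[α(G)] may be larger.)

E[α(G)] ≥ 358/7 ≈ 51.142857.


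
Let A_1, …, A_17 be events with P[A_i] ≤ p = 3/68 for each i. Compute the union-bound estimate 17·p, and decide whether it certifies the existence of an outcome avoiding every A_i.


Union bound: P[∪_{i=1}^{17} A_i] ≤ Σ_i P[A_i] ≤ 17·p = 17·(3/68) = 3/4.
Numerically: 3/4 ≈ 0.7500000.
Is 3/4 < 1? YES.
Since P[∪ A_i] ≤ 3/4 < 1, the complement has P[∩ A_i^c] ≥ 1 − 3/4 = 1/4 > 0, so some outcome avoids every A_i.

17·p = 3/4 ≈ 0.7500000; existence CERTIFIED by the union bound.


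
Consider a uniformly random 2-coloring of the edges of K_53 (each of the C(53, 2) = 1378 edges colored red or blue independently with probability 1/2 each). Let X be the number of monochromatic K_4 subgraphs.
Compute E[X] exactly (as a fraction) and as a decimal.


Let X = Σ_S X_S over the C(53, 4) = 292825 subsets S of size 4, where X_S = 1 if the K_4 on S is monochromatic.
For a fixed S, the K_4 on S has C(4, 2) = 6 edges. P[all 6 edges red] = (1/2)^6, and likewise for blue, so P[monochromatic] = 2·(1/2)^6 = 2^{1 − 6} = 1/32.
By linearity: E[X] = C(53, 4) · 2^{1 − 6} = 292825 · 1/32 = 292825/32.
Numerically: E[X] ≈ 9150.78125.

E[X] = C(53,4)·2^(1−C(4,2)) = 292825/32 ≈ 9150.78125.


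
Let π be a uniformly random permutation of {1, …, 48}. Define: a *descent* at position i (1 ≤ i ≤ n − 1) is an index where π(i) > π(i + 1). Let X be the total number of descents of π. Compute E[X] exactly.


Write X = Σ X_I over i = 1, …, 47, with X_I the indicator of one descent.
There are 47 indicators.
For each fixed i, the pair (π(i), π(i+1)) is a uniformly random ordered pair of distinct values from {1, …, 48}; by symmetry P[π(i) > π(i+1)] = 1/2.
By linearity: E[X] = 47 · (1/2) = (48 − 1) · (1/2) = 47/2 ≈ 23.50000.

E[X] = 47/2 = 23.50000.


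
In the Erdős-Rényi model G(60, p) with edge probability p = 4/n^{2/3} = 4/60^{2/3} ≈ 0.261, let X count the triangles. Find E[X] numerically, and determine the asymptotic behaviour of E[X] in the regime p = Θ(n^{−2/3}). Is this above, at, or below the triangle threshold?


Number of potential triangles: C(60, 3) = 34220.
Each occurs with probability p³ ≈ (0.261)³ ≈ 1.77778e-02.
By linearity: E[X] = C(60, 3)·p³ ≈ 34220 · 1.77778e-02 ≈ 608.356.
Since α = 2/3 < 1, p = c/n^{2/3} ≫ 1/n is above the triangle threshold p ~ 1/n. Asymptotically E[X] ~ (c³/6)·n^{3(1−α)} = (4³/6)·n^{1} → ∞; triangles are abundant w.h.p.

E[X] ≈ 608.356; in regime p = Θ(1/n^{2/3}) E[X] diverges (above the triangle threshold p ~ 1/n).


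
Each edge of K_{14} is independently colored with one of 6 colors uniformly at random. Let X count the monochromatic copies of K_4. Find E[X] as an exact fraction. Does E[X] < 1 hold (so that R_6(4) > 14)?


E[X] = C(14, 4) · 6^{1 − 6} = 1001 · 6^{−5} = 1001/7776.
As a reduced fraction: E[X] = 1001/7776 ≈ 0.1287.
Is E[X] < 1? YES.
Since E[X] < 1, there exists a 6-coloring of K_{14} with no monochromatic K_4; hence R_6(4) > 14.

E[X] = 1001/7776 ≈ 0.1287; E[X] < 1, so R_6(4) > 14.


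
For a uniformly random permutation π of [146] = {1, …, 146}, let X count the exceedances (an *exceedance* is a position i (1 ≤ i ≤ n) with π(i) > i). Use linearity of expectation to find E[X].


Write X = Σ_{i=1}^{146} X_i, where X_i = 1_{π(i) > i}.
For each fixed i, π(i) is uniform over {1, …, 146} (marginal of a uniform permutation), so P[π(i) > i] = (n − i)/n. Summing: Σ_{i=1}^{146} (n − i)/n = (0 + 1 + … + 145)/146 = 146(146 − 1)/(2·146) = (146 − 1)/2.
Hence E[X] = Σ_{i=1}^{146} (146 − i)/146 = 145/2 ≈ 72.5000.

E[X] = 145/2 = 72.5000.


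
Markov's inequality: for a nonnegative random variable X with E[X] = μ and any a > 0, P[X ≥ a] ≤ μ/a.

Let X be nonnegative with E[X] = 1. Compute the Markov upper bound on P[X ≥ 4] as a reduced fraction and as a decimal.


μ = E[X] = 1, a = 4.
Markov: P[X ≥ 4] ≤ μ/a = (1)/4 = 1/4.
Numerically: ≈ 0.2500.
(Since a = 4 > μ = 1.0000, the bound 1/4 is < 1 and informative.)

P[X ≥ 4] ≤ 1/4 ≈ 0.2500.


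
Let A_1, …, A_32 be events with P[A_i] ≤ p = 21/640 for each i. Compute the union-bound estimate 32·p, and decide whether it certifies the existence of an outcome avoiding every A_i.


Union bound: P[∪_{i=1}^{32} A_i] ≤ Σ_i P[A_i] ≤ 32·p = 32·(21/640) = 21/20.
Numerically: 21/20 ≈ 1.05000.
Is 21/20 < 1? NO.
Since the bound 21/20 is ≥ 1, the union bound is uninformative here; it does NOT by itself certify existence.

32·p = 21/20 ≈ 1.05000; existence NOT certified by the union bound.


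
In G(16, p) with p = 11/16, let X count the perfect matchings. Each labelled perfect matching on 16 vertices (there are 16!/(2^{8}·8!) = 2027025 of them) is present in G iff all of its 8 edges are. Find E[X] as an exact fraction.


K_16 has 16!/(2^{8}·8!) = 2027025 labelled perfect matchings.
For each such perfect matching H, let X_H = 1 if all 8 edges of H are present in G. Then P[X_H = 1] = p^{8} = (11/16)^{8} = 214358881/4294967296.
Summing the indicators: E[X] = Σ_H E[X_H] = 2027025 · p^{8} = 2027025 · 214358881/4294967296 = 434510810759025/4294967296.
Numerically: E[X] ≈ 101167.

E[X] = 2027025 · (11/16)^{8} = 434510810759025/4294967296 ≈ 101167.


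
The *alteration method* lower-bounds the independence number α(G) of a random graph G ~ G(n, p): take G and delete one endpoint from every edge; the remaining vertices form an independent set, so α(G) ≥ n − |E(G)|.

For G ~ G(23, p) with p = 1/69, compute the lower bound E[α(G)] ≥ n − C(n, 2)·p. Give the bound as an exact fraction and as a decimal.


E[|E(G)|] = C(23, 2)·p = 253 · (1/69) = 11/3.
E[α(G)] ≥ n − E[|E(G)|] = 23 − 11/3 = 58/3.
Numerically: ≈ 19.3333.
(This is only a lower bound; the true E[α(G)] may be larger.)

E[α(G)] ≥ 58/3 ≈ 19.3333.


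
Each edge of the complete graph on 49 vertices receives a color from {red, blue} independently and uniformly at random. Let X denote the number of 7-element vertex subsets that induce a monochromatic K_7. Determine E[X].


Let X = Σ_S X_S over the C(49, 7) = 85900584 subsets S of size 7, where X_S = 1 if the K_7 on S is monochromatic.
For a fixed S, the K_7 on S has C(7, 2) = 21 edges. P[all 21 edges red] = (1/2)^21, and likewise for blue, so P[monochromatic] = 2·(1/2)^21 = 2^{1 − 21} = 1/1048576.
Summing: E[X] = C(49, 7) · 2^{1 − 21} = 85900584 · 1/1048576 = 10737573/131072.
Numerically: E[X] ≈ 81.9212.

E[X] = C(49,7)·2^(1−C(7,2)) = 10737573/131072 ≈ 81.9212.


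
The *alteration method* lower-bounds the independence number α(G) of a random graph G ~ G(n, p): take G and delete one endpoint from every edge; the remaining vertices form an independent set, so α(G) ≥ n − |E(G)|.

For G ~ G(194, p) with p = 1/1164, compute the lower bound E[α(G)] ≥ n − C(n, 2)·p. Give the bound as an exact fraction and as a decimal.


E[|E(G)|] = C(194, 2)·p = 18721 · (1/1164) = 193/12.
E[α(G)] ≥ n − E[|E(G)|] = 194 − 193/12 = 2135/12.
Numerically: ≈ 177.91667.
(This is only a lower bound; the true E[α(G)] may be larger.)

E[α(G)] ≥ 2135/12 ≈ 177.91667.


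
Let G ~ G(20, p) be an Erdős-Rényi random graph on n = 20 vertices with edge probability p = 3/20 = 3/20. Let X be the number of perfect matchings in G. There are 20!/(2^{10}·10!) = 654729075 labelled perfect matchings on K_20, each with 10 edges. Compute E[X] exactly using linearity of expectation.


K_20 has 20!/(2^{10}·10!) = 654729075 labelled perfect matchings.
For each such perfect matching H, let X_H = 1 if all 10 edges of H are present in G. Then P[X_H = 1] = p^{10} = (3/20)^{10} = 59049/10240000000000.
By linearity of expectation: E[X] = Σ_H E[X_H] = 654729075 · p^{10} = 654729075 · 59049/10240000000000 = 1546443885987/409600000000.
Numerically: E[X] ≈ 3.78.

E[X] = 654729075 · (3/20)^{10} = 1546443885987/409600000000 ≈ 3.78.


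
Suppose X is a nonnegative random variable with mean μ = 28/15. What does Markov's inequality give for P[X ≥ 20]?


μ = E[X] = 28/15, a = 20.
Markov: P[X ≥ 20] ≤ μ/a = (28/15)/20 = 7/75.
Numerically: ≈ 0.09333.
(Since a = 20 > μ = 1.86667, the bound 7/75 is < 1 and informative.)

P[X ≥ 20] ≤ 7/75 ≈ 0.09333.


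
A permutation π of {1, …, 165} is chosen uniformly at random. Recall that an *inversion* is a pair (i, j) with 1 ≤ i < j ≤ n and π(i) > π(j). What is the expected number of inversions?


Write X = Σ X_I over the C(165, 2) = 13530 pairs i < j, with X_I the indicator of one inversion.
There are 13530 indicators.
For each fixed pair i < j, the values π(i) and π(j) are two distinct elements of {1, …, 165} in uniformly random order; by symmetry P[π(i) > π(j)] = 1/2.
By linearity: E[X] = 13530 · (1/2) = C(165, 2) · (1/2) = 13530/2 = 6765 ≈ 6765.0000.

E[X] = 6765 = 6765.0000.


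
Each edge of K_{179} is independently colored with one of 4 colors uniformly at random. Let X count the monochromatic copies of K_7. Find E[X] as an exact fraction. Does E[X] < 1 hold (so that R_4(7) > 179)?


E[X] = C(179, 7) · 4^{1 − 21} = 1037437234460 · 4^{−20} = 1037437234460/1099511627776.
As a reduced fraction: E[X] = 259359308615/274877906944 ≈ 0.9435.
Is E[X] < 1? YES.
Since E[X] < 1, there exists a 4-coloring of K_{179} with no monochromatic K_7; hence R_4(7) > 179.

E[X] = 259359308615/274877906944 ≈ 0.9435; E[X] < 1, so R_4(7) > 179.


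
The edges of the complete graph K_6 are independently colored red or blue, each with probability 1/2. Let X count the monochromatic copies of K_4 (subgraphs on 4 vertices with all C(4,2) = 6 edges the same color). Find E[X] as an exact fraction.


Let X = Σ_S X_S over the C(6, 4) = 15 subsets S of size 4, where X_S = 1 if the K_4 on S is monochromatic.
For a fixed S, the K_4 on S has C(4, 2) = 6 edges. P[all 6 edges red] = (1/2)^6, and likewise for blue, so P[monochromatic] = 2·(1/2)^6 = 2^{1 − 6} = 1/32.
By linearity: E[X] = C(6, 4) · 2^{1 − 6} = 15 · 1/32 = 15/32.
Numerically: E[X] ≈ 0.468750.

E[X] = C(6,4)·2^(1−C(4,2)) = 15/32 ≈ 0.468750.


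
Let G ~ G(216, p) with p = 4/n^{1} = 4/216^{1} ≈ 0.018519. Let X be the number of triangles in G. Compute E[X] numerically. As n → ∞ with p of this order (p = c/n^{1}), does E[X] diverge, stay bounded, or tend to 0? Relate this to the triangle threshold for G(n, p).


Number of potential triangles: C(216, 3) = 1656360.
Each occurs with probability p³ ≈ (0.018519)³ ≈ 6.3506579e-06.
By linearity: E[X] = C(216, 3)·p³ ≈ 1656360 · 6.3506579e-06 ≈ 10.51898.
Here α = 1, so p = 4/n is exactly at the triangle threshold p ~ 1/n. Asymptotically E[X] → c³/6 = 4³/6 = 32/3 ≈ 10.66667, a bounded constant. In this regime the triangle count is asymptotically Poisson(c³/6).

E[X] ≈ 10.51898; in regime p = Θ(1/n^{1}) E[X] stays bounded (at the triangle threshold p ~ 1/n).


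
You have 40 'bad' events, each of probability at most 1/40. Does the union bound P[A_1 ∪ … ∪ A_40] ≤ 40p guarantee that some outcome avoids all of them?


Union bound: P[∪_{i=1}^{40} A_i] ≤ Σ_i P[A_i] ≤ 40·p = 40·(1/40) = 1.
Numerically: 1 ≈ 1.00000.
Is 1 < 1? NO.
Since the bound 1 is ≥ 1, the union bound is uninformative here; it does NOT by itself certify existence.

40·p = 1 ≈ 1.00000; existence NOT certified by the union bound.


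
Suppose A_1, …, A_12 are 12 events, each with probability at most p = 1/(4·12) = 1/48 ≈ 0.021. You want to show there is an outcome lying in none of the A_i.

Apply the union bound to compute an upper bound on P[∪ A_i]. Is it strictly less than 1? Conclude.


Union bound: P[∪_{i=1}^{12} A_i] ≤ Σ_i P[A_i] ≤ 12·p = 12·(1/48) = 1/4.
Numerically: 1/4 ≈ 0.250.
Is 1/4 < 1? YES.
Since P[∪ A_i] ≤ 1/4 < 1, the complement has P[∩ A_i^c] ≥ 1 − 1/4 = 3/4 > 0, so some outcome avoids every A_i.

12·p = 1/4 ≈ 0.250; existence CERTIFIED by the union bound.


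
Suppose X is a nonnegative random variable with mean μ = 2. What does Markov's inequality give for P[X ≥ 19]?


μ = E[X] = 2, a = 19.
Markov: P[X ≥ 19] ≤ μ/a = (2)/19 = 2/19.
Numerically: ≈ 0.10526.
(Since a = 19 > μ = 2.00000, the bound 2/19 is < 1 and informative.)

P[X ≥ 19] ≤ 2/19 ≈ 0.10526.


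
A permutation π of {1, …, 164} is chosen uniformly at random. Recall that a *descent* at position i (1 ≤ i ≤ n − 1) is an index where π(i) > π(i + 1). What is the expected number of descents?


Write X = Σ X_I over i = 1, …, 163, with X_I the indicator of one descent.
There are 163 indicators.
For each fixed i, the pair (π(i), π(i+1)) is a uniformly random ordered pair of distinct values from {1, …, 164}; by symmetry P[π(i) > π(i+1)] = 1/2.
By linearity: E[X] = 163 · (1/2) = (164 − 1) · (1/2) = 163/2 ≈ 81.500000.

E[X] = 163/2 = 81.500000.


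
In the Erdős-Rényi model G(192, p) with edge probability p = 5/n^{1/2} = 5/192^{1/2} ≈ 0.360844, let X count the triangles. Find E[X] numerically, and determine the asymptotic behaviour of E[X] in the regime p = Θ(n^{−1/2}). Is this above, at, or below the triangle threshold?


Number of potential triangles: C(192, 3) = 1161280.
Each occurs with probability p³ ≈ (0.360844)³ ≈ 4.69848852e-02.
By linearity: E[X] = C(192, 3)·p³ ≈ 1161280 · 4.69848852e-02 ≈ 54562.607471.
Since α = 1/2 < 1, p = c/n^{1/2} ≫ 1/n is above the triangle threshold p ~ 1/n. Asymptotically E[X] ~ (c³/6)·n^{3(1−α)} = (5³/6)·n^{1.5} → ∞; triangles are abundant w.h.p.

E[X] ≈ 54562.607471; in regime p = Θ(1/n^{1/2}) E[X] diverges (above the triangle threshold p ~ 1/n).


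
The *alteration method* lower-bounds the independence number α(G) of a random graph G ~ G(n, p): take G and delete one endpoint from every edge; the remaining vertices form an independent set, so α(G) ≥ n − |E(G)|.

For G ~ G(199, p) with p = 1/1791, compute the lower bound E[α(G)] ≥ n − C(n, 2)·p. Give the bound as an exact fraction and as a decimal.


E[|E(G)|] = C(199, 2)·p = 19701 · (1/1791) = 11.
E[α(G)] ≥ n − E[|E(G)|] = 199 − 11 = 188.
Numerically: ≈ 188.000.
(This is only a lower bound; the true E[α(G)] may be larger.)

E[α(G)] ≥ 188 ≈ 188.000.


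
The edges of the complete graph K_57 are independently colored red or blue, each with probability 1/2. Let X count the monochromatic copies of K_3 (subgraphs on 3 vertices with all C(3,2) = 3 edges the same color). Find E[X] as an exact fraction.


Let X = Σ_S X_S over the C(57, 3) = 29260 subsets S of size 3, where X_S = 1 if the K_3 on S is monochromatic.
For a fixed S, the K_3 on S has C(3, 2) = 3 edges. P[all 3 edges red] = (1/2)^3, and likewise for blue, so P[monochromatic] = 2·(1/2)^3 = 2^{1 − 3} = 1/4.
By linearity: E[X] = C(57, 3) · 2^{1 − 3} = 29260 · 1/4 = 7315.
Numerically: E[X] ≈ 7315.000000.

E[X] = C(57,3)·2^(1−C(3,2)) = 7315 ≈ 7315.000000.


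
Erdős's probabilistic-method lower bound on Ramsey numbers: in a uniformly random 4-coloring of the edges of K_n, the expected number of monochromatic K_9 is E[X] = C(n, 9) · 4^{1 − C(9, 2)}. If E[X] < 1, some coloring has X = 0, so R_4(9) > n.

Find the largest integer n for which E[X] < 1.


We need C(n, 9) · 4^{1 − 36} < 1, i.e. C(n, 9) < 4^{36 − 1} = 1180591620717411303424.
Check values of n near the boundary:
  n = 912: C(912, 9) = 1156095740032081475120; 1156095740032081475120 < 1180591620717411303424? YES
  n = 913: C(913, 9) = 1167605542753639808390; 1167605542753639808390 < 1180591620717411303424? YES
  n = 914: C(914, 9) = 1179217089587653905932; 1179217089587653905932 < 1180591620717411303424? YES
  n = 915: C(915, 9) = 1190931166636537885130; 1190931166636537885130 < 1180591620717411303424? NO
  n = 916: C(916, 9) = 1202748565202942340440; 1202748565202942340440 < 1180591620717411303424? NO
The largest n with C(n, 9) < 1180591620717411303424 is n = 914 (where E[X] = 294804272396913476483/295147905179352825856 ≈ 0.999). Hence R_4(9) > 914, i.e. R_4(9) ≥ 915.

Largest n = 914; hence R_4(9) > 914.


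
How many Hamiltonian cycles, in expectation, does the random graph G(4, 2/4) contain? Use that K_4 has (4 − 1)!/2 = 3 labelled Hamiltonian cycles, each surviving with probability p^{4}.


K_4 has (4 − 1)!/2 = 3 labelled Hamiltonian cycles.
For each such Hamiltonian cycle H, let X_H = 1 if all 4 edges of H are present in G. Then P[X_H = 1] = p^{4} = (1/2)^{4} = 1/16.
By linearity of expectation: E[X] = Σ_H E[X_H] = 3 · p^{4} = 3 · 1/16 = 3/16.
Numerically: E[X] ≈ 0.188.

E[X] = 3 · (1/2)^{4} = 3/16 ≈ 0.188.
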